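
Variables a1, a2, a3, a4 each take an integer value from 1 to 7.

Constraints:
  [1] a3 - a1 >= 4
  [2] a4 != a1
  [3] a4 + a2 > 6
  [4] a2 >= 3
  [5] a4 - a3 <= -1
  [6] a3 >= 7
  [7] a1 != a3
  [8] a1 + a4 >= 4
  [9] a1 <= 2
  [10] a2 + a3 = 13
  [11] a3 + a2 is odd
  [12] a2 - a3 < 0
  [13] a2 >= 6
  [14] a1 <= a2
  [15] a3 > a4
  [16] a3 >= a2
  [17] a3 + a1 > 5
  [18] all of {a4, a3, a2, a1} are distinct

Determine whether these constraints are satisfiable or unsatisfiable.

Satisfiable

Setting (a1, a2, a3, a4) = (1, 6, 7, 3) satisfies everything: constraint 1: a3 - a1 = 6; constraint 3: a4 + a2 = 9, and the others follow.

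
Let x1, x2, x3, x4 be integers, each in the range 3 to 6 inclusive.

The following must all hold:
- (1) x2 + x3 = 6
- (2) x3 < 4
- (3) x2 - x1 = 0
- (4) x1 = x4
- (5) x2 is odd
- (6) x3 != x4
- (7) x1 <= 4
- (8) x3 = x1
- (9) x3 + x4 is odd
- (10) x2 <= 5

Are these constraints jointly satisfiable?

Unsatisfiable

From constraints 4 and 8, x3 = x1 = x4, so x3 = x4. But constraint 6 says x3 ≠ x4. Contradiction.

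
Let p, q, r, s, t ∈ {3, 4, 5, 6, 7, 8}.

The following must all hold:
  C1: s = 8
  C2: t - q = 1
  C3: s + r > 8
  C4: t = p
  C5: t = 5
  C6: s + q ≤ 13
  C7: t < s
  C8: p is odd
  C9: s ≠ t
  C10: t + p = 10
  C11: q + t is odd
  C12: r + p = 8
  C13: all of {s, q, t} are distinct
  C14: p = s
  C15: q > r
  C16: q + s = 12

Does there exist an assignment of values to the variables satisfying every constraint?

Unsatisfiable

Constraint 5 fixes t = 5 and constraint 1 fixes s = 8. Constraints 4 and 14 give t = p = s, so t = s. But 5 ≠ 8 — contradiction.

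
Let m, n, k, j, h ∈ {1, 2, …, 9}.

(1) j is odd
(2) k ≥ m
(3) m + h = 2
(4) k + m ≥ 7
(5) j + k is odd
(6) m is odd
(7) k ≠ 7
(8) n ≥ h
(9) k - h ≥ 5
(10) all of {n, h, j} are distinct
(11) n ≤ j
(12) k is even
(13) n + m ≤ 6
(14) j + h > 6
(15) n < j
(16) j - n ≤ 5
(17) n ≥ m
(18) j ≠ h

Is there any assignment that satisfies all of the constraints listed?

Satisfiable

Take m = 1, n = 5, k = 8, j = 7, h = 1. Then constraint 3: m + h = 2; constraint 4: k + m = 9, and every other listed constraint is also met.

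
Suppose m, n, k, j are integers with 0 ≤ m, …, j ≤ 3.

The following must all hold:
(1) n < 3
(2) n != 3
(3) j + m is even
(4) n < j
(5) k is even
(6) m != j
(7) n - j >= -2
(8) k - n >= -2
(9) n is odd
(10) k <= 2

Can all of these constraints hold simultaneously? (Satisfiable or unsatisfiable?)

Satisfiable

Try m = 0, n = 1, k = 0, j = 2.
Check constraint 7: n - j = -1; constraint 8: k - n = -1. The remaining constraints are straightforward to verify.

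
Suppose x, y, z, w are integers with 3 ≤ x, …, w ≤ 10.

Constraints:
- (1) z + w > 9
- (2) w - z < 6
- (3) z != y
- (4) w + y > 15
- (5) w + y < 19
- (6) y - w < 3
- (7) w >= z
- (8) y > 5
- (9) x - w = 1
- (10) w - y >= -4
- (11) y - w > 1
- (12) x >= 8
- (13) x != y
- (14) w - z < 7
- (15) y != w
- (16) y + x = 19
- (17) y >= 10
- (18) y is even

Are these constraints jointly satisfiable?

Satisfiable

Try x = 9, y = 10, z = 3, w = 8.
Check constraint 1: z + w = 11; constraint 2: w - z = 5; constraint 4: w + y = 18. The remaining constraints are straightforward to verify.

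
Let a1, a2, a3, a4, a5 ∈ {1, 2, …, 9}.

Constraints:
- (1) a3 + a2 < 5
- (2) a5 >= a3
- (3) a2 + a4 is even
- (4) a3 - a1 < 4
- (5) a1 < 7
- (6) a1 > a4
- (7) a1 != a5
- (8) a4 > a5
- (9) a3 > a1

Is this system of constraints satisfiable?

Constraints 2, 6, 8, and 9 give a3 ≤ a5, a5 < a4, a4 < a1, a1 < a3. Chaining: a3 ≤ a5 < a4 < a1 < a3, which forces a3 < a3 — impossible.

Unsatisfiable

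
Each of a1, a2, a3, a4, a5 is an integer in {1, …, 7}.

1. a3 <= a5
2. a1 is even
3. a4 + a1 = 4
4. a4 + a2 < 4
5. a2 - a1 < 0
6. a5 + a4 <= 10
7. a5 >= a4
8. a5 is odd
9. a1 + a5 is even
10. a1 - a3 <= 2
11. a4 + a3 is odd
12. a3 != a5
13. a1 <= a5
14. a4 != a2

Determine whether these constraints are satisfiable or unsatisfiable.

Unsatisfiable

Constraint 2 makes a1 even and constraint 8 makes a5 odd, so a1 + a5 must be odd. Constraint 9 says a1 + a5 is even — contradiction.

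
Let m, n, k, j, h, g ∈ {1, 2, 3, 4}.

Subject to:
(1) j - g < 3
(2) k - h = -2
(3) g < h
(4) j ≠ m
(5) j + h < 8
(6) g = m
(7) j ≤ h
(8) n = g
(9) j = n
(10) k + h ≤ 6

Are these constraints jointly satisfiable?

From constraints 6, 8, and 9, j = n = g = m, so j = m. But constraint 4 says j ≠ m. Contradiction.

Unsatisfiable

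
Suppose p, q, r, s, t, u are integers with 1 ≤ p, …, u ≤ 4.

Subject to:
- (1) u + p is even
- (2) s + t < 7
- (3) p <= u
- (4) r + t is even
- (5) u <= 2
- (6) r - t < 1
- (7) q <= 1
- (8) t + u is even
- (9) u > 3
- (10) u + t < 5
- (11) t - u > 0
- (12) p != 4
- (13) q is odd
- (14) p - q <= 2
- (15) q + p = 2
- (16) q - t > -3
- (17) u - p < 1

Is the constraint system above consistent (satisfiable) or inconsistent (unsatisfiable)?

From constraint 9: u ≥ 4. From constraint 5: u ≤ 2. But 2 < 4, so no value of u works.

Unsatisfiable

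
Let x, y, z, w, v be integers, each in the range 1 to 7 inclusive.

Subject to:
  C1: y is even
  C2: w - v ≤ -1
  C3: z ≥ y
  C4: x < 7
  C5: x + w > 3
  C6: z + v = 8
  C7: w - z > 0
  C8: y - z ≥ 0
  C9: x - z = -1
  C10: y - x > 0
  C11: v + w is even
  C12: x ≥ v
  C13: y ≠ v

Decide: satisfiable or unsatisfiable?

Unsatisfiable

Constraints 2, 3, 7, 10, and 12 give x < y, y ≤ z, z < w, w < v, v ≤ x. Chaining: x < y ≤ z < w < v ≤ x, which forces x < x — impossible.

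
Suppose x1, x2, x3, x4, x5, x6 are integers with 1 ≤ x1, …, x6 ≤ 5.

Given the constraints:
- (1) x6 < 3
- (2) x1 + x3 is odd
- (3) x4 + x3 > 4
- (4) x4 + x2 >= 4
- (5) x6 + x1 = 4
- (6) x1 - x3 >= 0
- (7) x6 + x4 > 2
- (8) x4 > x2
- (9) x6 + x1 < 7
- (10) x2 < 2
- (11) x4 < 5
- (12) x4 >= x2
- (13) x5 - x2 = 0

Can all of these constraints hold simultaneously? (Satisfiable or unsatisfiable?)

One satisfying assignment is x1 = 3, x2 = 1, x3 = 2, x4 = 3, x5 = 1, x6 = 1.
For the less obvious constraints — constraint 3: x4 + x3 = 5; constraint 4: x4 + x2 = 4; constraint 5: x6 + x1 = 4 — and the others hold by inspection.

Satisfiable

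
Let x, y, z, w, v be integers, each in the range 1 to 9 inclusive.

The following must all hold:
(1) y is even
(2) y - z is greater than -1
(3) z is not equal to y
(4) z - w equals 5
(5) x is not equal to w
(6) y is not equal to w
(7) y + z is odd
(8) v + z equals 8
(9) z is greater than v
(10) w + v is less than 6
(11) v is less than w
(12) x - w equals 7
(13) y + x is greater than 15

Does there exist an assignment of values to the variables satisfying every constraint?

Satisfiable

The assignment x = 9, y = 8, z = 7, w = 2, v = 1 works:
  constraint 2 holds since y - z = 1.
  constraint 4 holds since z - w = 5.
  constraint 8 holds since v + z = 8.
The rest check out directly.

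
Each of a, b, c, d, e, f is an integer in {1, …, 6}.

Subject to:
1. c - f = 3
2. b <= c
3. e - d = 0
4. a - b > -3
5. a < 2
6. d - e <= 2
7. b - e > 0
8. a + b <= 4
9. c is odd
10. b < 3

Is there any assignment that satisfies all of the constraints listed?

Satisfiable

One satisfying assignment is a = 1, b = 2, c = 5, d = 1, e = 1, f = 2.
For the less obvious constraints — constraint 1: c - f = 3; constraint 3: e - d = 0 — and the others hold by inspection.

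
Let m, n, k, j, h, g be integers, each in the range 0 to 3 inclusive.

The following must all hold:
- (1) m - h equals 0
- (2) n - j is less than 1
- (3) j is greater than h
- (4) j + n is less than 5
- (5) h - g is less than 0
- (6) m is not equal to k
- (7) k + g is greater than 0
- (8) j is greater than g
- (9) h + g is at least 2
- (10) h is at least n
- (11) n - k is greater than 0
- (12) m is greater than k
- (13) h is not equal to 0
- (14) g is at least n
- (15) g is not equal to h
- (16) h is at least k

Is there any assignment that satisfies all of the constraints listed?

Satisfiable

Take m = 1, n = 1, k = 0, j = 3, h = 1, g = 2. Then constraint 1: m - h = 0; constraint 2: n - j = -2, and every other listed constraint is also met.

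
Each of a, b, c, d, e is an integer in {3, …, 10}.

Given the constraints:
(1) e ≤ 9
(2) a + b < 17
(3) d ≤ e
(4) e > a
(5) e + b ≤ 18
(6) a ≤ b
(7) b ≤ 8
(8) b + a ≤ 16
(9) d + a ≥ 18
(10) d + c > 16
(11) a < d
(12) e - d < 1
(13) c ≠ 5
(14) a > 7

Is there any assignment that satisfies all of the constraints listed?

Unsatisfiable

From constraints 1 and 3: d ≤ e ≤ 9. From constraints 6 and 7: a ≤ b ≤ 8. Hence d + a ≤ 17. But constraint 9 requires d + a ≥ 18, and 18 > 17. Contradiction.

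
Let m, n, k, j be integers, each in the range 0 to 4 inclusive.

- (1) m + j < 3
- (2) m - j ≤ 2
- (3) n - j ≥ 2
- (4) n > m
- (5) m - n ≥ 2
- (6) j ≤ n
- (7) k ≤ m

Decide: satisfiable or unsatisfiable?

Unsatisfiable

Constraints 2, 3, and 5 give n − j ≥ 2, j − m ≥ -2, m − n ≥ 2.
Adding all 3 inequalities: the left sides telescope to 0, and the right sides sum to 2 + (-2) + 2 = 2. So 0 ≥ 2, which is false.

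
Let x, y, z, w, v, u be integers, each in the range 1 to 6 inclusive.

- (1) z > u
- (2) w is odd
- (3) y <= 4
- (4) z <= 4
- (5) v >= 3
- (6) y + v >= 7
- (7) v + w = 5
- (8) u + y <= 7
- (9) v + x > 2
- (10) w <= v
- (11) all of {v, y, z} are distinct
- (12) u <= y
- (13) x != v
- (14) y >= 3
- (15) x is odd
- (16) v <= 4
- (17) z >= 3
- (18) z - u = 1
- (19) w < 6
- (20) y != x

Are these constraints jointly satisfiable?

Constraints 3, 4, 5, 14, 16, and 17 confine each of v, y, z to the 2 values {3, 4}.
Constraint 11 requires all 3 of them to be distinct, but only 2 values are available — impossible by the pigeonhole principle.

Unsatisfiable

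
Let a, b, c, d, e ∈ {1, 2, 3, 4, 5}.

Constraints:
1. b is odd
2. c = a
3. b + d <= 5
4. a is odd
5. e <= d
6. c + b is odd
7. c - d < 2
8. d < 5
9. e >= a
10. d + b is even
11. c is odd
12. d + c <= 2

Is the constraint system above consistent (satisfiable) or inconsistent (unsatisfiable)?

Unsatisfiable

Constraint 11 makes c odd and constraint 1 makes b odd, so c + b must be even. Constraint 6 says c + b is odd — contradiction.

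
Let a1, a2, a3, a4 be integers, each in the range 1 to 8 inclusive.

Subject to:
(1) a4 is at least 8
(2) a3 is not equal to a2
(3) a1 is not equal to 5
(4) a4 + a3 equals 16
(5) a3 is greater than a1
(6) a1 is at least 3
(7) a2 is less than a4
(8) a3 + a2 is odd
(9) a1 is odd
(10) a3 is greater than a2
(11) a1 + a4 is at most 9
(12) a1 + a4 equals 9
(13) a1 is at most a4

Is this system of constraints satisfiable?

From constraint 6: a1 ≥ 3. From constraint 1: a4 ≥ 8. Hence a1 + a4 ≥ 11. But constraint 11 requires a1 + a4 ≤ 9, and 9 < 11. Contradiction.

Unsatisfiable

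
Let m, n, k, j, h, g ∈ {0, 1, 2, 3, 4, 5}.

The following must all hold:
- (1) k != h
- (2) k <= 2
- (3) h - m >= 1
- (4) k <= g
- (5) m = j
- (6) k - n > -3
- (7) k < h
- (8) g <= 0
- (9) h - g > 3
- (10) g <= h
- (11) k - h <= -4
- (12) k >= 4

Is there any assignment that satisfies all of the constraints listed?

From constraints 4 and 12: g ≥ k and k ≥ 4, so g ≥ 4. From constraint 8: g ≤ 0. But 0 < 4, so no value of g works.

Unsatisfiable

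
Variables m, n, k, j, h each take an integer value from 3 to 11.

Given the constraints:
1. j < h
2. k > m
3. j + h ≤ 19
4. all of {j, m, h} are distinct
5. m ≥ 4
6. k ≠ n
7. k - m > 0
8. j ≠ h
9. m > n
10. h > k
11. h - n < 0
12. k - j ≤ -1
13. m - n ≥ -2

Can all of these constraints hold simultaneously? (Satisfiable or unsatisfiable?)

Unsatisfiable

Constraints 1, 7, 9, 11, and 12 give n < m, m < k, k < j, j < h, h < n. Chaining: n < m < k < j < h < n, which forces n < n — impossible.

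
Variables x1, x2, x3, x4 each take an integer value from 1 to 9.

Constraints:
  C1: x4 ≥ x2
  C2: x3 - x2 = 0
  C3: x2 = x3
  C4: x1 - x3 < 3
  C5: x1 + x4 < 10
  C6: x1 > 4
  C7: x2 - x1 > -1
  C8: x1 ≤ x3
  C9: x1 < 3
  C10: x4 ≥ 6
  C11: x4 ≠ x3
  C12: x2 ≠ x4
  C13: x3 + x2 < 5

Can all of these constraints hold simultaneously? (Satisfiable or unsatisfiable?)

Unsatisfiable

From constraint 6: x1 ≥ 5. From constraint 9: x1 ≤ 2. But 2 < 5, so no value of x1 works.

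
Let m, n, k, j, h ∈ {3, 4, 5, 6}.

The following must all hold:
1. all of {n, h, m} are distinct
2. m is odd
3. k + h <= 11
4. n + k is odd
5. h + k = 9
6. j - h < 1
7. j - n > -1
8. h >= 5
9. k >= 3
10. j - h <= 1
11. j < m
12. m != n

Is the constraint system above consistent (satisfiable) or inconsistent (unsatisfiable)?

Try m = 5, n = 4, k = 3, j = 4, h = 6.
Check constraint 3: k + h = 9; constraint 5: h + k = 9. The remaining constraints are straightforward to verify.

Satisfiable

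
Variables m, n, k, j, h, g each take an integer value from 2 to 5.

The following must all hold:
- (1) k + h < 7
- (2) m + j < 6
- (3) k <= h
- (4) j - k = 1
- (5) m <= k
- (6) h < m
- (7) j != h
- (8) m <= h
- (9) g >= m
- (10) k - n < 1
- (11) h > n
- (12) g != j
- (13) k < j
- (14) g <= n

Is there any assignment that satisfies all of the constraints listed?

Unsatisfiable

Constraints 6, 9, 11, and 14 give h < m, m ≤ g, g ≤ n, n < h. Chaining: h < m ≤ g ≤ n < h, which forces h < h — impossible.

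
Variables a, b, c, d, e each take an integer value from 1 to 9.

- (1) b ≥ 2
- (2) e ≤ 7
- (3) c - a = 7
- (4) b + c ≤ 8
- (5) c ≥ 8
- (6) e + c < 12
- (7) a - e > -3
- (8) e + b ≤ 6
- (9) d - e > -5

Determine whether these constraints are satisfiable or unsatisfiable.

From constraint 1: b ≥ 2. From constraint 5: c ≥ 8. Hence b + c ≥ 10. But constraint 4 requires b + c ≤ 8, and 8 < 10. Contradiction.

Unsatisfiable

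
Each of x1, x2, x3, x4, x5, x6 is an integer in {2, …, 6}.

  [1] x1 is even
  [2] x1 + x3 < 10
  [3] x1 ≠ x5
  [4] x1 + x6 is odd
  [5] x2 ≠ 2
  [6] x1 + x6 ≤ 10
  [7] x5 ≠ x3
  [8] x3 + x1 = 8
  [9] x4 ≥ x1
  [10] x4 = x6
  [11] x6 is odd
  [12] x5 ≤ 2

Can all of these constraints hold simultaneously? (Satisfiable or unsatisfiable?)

One satisfying assignment is x1 = 4, x2 = 3, x3 = 4, x4 = 5, x5 = 2, x6 = 5.
For the less obvious constraints — constraint 2: x1 + x3 = 8; constraint 6: x1 + x6 = 9; constraint 8: x3 + x1 = 8 — and the others hold by inspection.

Satisfiable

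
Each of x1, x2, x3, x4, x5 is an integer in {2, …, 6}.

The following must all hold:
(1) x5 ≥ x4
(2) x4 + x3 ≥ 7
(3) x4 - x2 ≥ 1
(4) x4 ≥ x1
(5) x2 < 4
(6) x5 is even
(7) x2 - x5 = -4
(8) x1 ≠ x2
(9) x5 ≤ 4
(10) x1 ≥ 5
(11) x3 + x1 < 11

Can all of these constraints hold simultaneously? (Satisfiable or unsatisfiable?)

From constraints 4 and 10: x4 ≥ x1 and x1 ≥ 5, so x4 ≥ 5. From constraints 1 and 9: x4 ≤ x5 and x5 ≤ 4, so x4 ≤ 4. But 4 < 5, so no value of x4 works.

Unsatisfiable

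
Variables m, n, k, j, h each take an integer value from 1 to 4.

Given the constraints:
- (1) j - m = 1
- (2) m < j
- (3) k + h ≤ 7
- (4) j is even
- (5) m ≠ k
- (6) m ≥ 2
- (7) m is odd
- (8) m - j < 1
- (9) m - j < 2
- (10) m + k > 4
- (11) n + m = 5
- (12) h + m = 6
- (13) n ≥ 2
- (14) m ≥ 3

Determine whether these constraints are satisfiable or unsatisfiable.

Satisfiable

One satisfying assignment is m = 3, n = 2, k = 4, j = 4, h = 3.
For the less obvious constraints — constraint 1: j - m = 1; constraint 3: k + h = 7; constraint 8: m - j = -1 — and the others hold by inspection.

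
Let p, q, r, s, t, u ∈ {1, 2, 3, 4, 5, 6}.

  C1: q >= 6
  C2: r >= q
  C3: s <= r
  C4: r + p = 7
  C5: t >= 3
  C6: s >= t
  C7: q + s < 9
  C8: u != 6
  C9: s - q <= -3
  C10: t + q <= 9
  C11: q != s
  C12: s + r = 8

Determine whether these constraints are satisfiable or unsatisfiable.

Unsatisfiable

From constraints 5 and 6: s ≥ t ≥ 3. From constraints 1 and 2: r ≥ q ≥ 6. Hence s + r ≥ 9. But constraint 12 requires s + r = 8, and 8 < 9. Contradiction.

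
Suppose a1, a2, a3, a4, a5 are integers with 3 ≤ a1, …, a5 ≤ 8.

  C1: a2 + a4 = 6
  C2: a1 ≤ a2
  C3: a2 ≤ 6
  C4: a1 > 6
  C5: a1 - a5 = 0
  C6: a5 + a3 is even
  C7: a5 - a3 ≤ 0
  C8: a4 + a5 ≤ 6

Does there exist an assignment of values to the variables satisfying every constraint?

From constraint 4: a1 ≥ 7. From constraints 2 and 3: a1 ≤ a2 and a2 ≤ 6, so a1 ≤ 6. But 6 < 7, so no value of a1 works.

Unsatisfiable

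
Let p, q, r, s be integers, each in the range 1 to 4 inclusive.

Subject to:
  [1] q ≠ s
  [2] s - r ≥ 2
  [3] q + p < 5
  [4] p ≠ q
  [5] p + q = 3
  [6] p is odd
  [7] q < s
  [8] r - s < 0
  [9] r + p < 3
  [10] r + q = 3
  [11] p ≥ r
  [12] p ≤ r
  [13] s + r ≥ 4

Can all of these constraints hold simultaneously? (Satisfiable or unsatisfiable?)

Satisfiable

The assignment p = 1, q = 2, r = 1, s = 3 works:
  constraint 2 holds since s - r = 2.
  constraint 3 holds since q + p = 3.
The rest check out directly.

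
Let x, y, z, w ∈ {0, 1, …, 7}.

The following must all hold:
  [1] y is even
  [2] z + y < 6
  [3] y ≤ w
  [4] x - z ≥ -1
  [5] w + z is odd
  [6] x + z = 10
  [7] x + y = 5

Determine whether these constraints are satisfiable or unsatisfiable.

Satisfiable

One satisfying assignment is x = 5, y = 0, z = 5, w = 6.
For the less obvious constraints — constraint 2: z + y = 5; constraint 4: x - z = 0; constraint 6: x + z = 10 — and the others hold by inspection.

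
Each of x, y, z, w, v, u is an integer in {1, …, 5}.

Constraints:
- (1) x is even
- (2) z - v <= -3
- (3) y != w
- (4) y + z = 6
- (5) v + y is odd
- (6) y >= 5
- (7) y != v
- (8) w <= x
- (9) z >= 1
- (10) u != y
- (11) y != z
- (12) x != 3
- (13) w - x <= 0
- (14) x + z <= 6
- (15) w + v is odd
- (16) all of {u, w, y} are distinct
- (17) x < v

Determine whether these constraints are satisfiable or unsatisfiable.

Satisfiable

One satisfying assignment is x = 2, y = 5, z = 1, w = 1, v = 4, u = 4.
For the less obvious constraints — constraint 2: z - v = -3; constraint 4: y + z = 6 — and the others hold by inspection.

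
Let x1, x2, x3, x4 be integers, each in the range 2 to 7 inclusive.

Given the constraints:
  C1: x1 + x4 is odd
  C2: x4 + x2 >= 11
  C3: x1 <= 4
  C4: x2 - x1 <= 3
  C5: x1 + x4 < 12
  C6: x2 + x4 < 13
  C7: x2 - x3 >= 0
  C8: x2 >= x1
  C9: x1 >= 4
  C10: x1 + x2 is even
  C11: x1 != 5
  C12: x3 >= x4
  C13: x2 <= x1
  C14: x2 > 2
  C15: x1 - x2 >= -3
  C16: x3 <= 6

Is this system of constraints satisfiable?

From constraints 12 and 16: x4 ≤ x3 ≤ 6. From constraints 3 and 13: x2 ≤ x1 ≤ 4. Hence x4 + x2 ≤ 10. But constraint 2 requires x4 + x2 ≥ 11, and 11 > 10. Contradiction.

Unsatisfiable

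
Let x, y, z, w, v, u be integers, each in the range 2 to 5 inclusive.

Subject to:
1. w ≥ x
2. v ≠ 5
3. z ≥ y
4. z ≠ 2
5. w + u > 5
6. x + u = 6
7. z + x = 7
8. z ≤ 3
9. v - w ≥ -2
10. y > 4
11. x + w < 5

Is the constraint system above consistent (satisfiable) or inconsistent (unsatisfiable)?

From constraint 10: y ≥ 5. From constraints 3 and 8: y ≤ z and z ≤ 3, so y ≤ 3. But 3 < 5, so no value of y works.

Unsatisfiable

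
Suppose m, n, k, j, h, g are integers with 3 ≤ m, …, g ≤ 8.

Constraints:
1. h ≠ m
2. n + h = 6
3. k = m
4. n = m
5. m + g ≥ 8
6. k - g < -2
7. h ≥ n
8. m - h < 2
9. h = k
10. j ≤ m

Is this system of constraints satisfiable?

Unsatisfiable

From constraints 3 and 9, h = k = m, so h = m. But constraint 1 says h ≠ m. Contradiction.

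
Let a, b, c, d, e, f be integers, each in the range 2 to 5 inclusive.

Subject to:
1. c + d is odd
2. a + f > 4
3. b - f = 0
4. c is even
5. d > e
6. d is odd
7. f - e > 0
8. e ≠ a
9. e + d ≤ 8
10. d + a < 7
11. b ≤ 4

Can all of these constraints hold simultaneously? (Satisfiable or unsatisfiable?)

Take a = 3, b = 4, c = 2, d = 3, e = 2, f = 4. Then constraint 2: a + f = 7; constraint 3: b - f = 0, and every other listed constraint is also met.

Satisfiable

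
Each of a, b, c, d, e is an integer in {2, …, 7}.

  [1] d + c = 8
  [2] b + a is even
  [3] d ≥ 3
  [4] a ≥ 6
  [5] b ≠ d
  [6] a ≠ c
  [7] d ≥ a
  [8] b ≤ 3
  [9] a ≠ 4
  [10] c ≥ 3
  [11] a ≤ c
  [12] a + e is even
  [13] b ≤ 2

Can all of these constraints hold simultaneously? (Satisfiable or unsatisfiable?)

Unsatisfiable

From constraints 4 and 7: d ≥ a ≥ 6. From constraint 10: c ≥ 3. Hence d + c ≥ 9. But constraint 1 requires d + c = 8, and 8 < 9. Contradiction.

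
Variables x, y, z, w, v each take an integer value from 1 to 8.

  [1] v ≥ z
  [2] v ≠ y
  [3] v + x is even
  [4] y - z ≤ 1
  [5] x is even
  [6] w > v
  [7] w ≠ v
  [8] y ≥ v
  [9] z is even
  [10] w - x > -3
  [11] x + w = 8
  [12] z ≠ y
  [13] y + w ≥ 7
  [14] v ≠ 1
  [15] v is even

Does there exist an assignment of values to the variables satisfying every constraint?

Try x = 4, y = 3, z = 2, w = 4, v = 2.
Check constraint 4: y - z = 1; constraint 10: w - x = 0; constraint 11: x + w = 8. The remaining constraints are straightforward to verify.

Satisfiable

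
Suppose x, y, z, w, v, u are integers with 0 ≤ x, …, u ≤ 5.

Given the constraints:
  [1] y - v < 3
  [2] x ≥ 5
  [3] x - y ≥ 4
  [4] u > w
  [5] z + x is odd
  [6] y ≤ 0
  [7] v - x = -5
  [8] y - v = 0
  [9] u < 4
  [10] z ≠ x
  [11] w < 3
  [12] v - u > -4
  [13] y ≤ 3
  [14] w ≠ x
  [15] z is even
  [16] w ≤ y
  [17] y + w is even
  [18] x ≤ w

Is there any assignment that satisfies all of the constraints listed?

Unsatisfiable

From constraints 2 and 18: w ≥ x and x ≥ 5, so w ≥ 5. From constraints 13 and 16: w ≤ y and y ≤ 3, so w ≤ 3. But 3 < 5, so no value of w works.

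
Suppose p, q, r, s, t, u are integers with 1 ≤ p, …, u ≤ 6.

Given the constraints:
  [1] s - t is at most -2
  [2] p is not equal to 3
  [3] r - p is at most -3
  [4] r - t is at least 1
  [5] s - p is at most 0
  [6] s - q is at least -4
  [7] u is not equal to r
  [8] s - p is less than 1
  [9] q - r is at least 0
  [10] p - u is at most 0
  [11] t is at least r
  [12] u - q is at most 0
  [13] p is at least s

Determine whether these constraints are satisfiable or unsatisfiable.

Constraints 1, 3, 4, 6, 10, and 12 give s − q ≥ -4, q − u ≥ 0, u − p ≥ 0, p − r ≥ 3, r − t ≥ 1, t − s ≥ 2.
Adding all 6 inequalities: the left sides telescope to 0, and the right sides sum to (-4) + 0 + 0 + 3 + 1 + 2 = 2. So 0 ≥ 2, which is false.

Unsatisfiable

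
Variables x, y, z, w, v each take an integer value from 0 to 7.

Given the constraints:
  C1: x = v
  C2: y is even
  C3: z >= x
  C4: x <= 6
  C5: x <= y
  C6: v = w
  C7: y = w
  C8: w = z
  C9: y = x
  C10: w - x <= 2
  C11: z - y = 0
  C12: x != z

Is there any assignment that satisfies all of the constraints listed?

From constraints 1, 6, and 8, x = v = w = z, so x = z. But constraint 12 says x ≠ z. Contradiction.

Unsatisfiable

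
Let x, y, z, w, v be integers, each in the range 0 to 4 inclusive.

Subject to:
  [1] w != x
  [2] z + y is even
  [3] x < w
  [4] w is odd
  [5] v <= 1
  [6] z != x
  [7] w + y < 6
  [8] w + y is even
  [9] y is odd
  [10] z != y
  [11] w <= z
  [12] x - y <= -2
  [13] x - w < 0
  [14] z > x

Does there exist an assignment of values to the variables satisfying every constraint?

Satisfiable

The assignment x = 0, y = 3, z = 1, w = 1, v = 0 works:
  constraint 7 holds since w + y = 4.
  constraint 12 holds since x - y = -3.
  constraint 13 holds since x - w = -1.
The rest check out directly.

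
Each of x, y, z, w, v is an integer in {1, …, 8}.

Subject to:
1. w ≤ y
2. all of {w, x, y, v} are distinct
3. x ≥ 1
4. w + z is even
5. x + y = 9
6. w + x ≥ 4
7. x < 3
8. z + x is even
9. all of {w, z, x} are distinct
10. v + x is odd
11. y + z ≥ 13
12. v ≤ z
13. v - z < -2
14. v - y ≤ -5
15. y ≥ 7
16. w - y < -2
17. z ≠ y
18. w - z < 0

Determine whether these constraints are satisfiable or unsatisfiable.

One satisfying assignment is x = 1, y = 8, z = 5, w = 3, v = 2.
For the less obvious constraints — constraint 5: x + y = 9; constraint 6: w + x = 4 — and the others hold by inspection.

Satisfiable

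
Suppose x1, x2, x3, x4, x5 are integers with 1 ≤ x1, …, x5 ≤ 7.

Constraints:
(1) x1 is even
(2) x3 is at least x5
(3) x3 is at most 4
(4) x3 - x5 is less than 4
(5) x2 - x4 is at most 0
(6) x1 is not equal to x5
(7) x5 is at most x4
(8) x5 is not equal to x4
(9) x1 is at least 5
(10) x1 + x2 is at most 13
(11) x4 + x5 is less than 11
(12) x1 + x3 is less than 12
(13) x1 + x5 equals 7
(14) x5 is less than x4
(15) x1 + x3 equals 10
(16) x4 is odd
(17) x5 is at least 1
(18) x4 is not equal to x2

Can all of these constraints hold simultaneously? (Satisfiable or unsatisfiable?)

Satisfiable

One satisfying assignment is x1 = 6, x2 = 5, x3 = 4, x4 = 7, x5 = 1.
For the less obvious constraints — constraint 4: x3 - x5 = 3; constraint 5: x2 - x4 = -2; constraint 10: x1 + x2 = 11 — and the others hold by inspection.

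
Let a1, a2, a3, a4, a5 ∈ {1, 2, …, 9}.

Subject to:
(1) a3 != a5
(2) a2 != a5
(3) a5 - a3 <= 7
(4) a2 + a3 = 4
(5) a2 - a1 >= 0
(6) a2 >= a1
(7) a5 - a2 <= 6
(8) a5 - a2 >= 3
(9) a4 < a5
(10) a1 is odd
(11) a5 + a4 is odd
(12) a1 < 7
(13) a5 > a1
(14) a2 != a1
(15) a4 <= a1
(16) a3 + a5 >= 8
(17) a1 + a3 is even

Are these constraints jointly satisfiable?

One satisfying assignment is a1 = 1, a2 = 3, a3 = 1, a4 = 1, a5 = 8.
For the less obvious constraints — constraint 3: a5 - a3 = 7; constraint 4: a2 + a3 = 4; constraint 5: a2 - a1 = 2 — and the others hold by inspection.

Satisfiable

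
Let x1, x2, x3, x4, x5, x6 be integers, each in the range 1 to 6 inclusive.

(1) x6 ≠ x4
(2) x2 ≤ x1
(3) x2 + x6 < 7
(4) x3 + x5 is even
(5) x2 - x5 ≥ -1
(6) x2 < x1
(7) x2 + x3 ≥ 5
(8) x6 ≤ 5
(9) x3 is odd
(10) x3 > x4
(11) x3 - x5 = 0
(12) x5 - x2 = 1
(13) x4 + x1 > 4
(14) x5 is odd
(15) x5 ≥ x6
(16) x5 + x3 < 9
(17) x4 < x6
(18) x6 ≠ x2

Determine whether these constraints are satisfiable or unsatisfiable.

Take x1 = 5, x2 = 2, x3 = 3, x4 = 1, x5 = 3, x6 = 3. Then constraint 3: x2 + x6 = 5; constraint 5: x2 - x5 = -1, and every other listed constraint is also met.

Satisfiable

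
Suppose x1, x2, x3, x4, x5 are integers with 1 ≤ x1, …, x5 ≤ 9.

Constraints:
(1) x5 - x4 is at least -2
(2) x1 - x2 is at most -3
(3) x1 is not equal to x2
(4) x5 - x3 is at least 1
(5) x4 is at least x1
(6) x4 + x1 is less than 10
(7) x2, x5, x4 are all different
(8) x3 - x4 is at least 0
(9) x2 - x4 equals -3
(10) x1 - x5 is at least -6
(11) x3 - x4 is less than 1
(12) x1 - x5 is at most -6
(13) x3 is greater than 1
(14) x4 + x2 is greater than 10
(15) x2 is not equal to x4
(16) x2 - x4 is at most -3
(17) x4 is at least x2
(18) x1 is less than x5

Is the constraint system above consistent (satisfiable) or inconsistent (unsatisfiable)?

Constraints 2, 4, 8, 10, and 16 give x5 − x3 ≥ 1, x3 − x4 ≥ 0, x4 − x2 ≥ 3, x2 − x1 ≥ 3, x1 − x5 ≥ -6.
Adding all 5 inequalities: the left sides telescope to 0, and the right sides sum to 1 + 0 + 3 + 3 + (-6) = 1. So 0 ≥ 1, which is false.

Unsatisfiable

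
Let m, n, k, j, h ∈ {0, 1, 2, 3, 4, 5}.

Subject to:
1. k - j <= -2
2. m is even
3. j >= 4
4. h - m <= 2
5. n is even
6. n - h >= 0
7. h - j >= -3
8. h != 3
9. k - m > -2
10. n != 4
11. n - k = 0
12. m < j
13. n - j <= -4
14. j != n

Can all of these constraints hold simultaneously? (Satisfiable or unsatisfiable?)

Constraints 6, 7, and 13 give j − n ≥ 4, n − h ≥ 0, h − j ≥ -3.
Adding all 3 inequalities: the left sides telescope to 0, and the right sides sum to 4 + 0 + (-3) = 1. So 0 ≥ 1, which is false.

Unsatisfiable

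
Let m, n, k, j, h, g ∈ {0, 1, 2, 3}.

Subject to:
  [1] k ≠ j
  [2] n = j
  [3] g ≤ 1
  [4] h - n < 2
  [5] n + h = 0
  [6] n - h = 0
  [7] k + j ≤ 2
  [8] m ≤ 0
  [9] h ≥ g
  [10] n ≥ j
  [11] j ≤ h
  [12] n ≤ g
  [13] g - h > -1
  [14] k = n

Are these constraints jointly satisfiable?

From constraints 2 and 14, k = n = j, so k = j. But constraint 1 says k ≠ j. Contradiction.

Unsatisfiable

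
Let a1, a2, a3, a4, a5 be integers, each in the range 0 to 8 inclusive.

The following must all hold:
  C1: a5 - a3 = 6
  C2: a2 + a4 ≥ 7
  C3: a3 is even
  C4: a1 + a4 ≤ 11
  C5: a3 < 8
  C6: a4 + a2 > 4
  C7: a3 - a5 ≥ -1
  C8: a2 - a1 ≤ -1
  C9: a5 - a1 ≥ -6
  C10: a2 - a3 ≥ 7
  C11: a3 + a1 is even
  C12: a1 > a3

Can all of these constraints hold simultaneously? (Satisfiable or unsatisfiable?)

Unsatisfiable

Constraints 7, 8, 9, and 10 give a3 − a5 ≥ -1, a5 − a1 ≥ -6, a1 − a2 ≥ 1, a2 − a3 ≥ 7.
Adding all 4 inequalities: the left sides telescope to 0, and the right sides sum to (-1) + (-6) + 1 + 7 = 1. So 0 ≥ 1, which is false.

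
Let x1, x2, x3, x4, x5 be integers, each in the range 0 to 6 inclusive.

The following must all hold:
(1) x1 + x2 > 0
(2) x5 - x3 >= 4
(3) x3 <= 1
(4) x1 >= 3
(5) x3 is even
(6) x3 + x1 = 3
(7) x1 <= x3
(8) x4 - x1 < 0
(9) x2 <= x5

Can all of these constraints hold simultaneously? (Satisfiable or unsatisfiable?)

From constraint 4: x1 ≥ 3. From constraints 3 and 7: x1 ≤ x3 and x3 ≤ 1, so x1 ≤ 1. But 1 < 3, so no value of x1 works.

Unsatisfiable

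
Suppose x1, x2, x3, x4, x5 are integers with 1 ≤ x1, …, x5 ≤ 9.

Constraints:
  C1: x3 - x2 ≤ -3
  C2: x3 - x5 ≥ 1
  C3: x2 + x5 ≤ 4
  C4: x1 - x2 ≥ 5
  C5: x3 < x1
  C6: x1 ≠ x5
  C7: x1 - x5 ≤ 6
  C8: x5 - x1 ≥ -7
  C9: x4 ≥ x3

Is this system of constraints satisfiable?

Constraints 1, 2, 4, and 8 give x5 − x1 ≥ -7, x1 − x2 ≥ 5, x2 − x3 ≥ 3, x3 − x5 ≥ 1.
Adding all 4 inequalities: the left sides telescope to 0, and the right sides sum to (-7) + 5 + 3 + 1 = 2. So 0 ≥ 2, which is false.

Unsatisfiable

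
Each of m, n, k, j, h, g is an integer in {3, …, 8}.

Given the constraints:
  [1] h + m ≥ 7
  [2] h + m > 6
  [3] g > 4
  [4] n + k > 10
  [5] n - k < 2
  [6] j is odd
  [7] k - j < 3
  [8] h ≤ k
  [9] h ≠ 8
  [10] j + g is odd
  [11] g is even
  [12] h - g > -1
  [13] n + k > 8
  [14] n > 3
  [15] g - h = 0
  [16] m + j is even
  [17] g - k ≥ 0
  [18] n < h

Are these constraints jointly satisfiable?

Try m = 3, n = 5, k = 6, j = 5, h = 6, g = 6.
Check constraint 1: h + m = 9; constraint 2: h + m = 9. The remaining constraints are straightforward to verify.

Satisfiable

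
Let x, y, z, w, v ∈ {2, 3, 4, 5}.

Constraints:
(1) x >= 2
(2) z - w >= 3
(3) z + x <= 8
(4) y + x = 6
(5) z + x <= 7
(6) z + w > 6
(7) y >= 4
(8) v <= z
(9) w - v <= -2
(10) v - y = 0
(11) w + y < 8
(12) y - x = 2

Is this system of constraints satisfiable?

Satisfiable

The assignment x = 2, y = 4, z = 5, w = 2, v = 4 works:
  constraint 2 holds since z - w = 3.
  constraint 3 holds since z + x = 7.
The rest check out directly.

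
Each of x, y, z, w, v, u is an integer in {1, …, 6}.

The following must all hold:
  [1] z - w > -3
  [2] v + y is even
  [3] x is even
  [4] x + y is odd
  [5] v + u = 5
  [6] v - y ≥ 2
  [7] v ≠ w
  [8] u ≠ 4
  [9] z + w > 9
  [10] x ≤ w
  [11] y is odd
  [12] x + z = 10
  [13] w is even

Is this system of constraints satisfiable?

Satisfiable

Take x = 4, y = 1, z = 6, w = 6, v = 3, u = 2. Then constraint 1: z - w = 0; constraint 5: v + u = 5, and every other listed constraint is also met.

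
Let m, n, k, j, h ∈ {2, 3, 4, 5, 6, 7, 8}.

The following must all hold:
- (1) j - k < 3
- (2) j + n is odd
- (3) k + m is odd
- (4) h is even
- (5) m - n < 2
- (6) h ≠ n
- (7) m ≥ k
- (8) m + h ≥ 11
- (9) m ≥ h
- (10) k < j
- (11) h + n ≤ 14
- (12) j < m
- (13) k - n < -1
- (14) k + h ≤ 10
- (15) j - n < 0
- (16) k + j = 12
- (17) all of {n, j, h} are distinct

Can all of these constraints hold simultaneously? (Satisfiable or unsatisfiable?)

Satisfiable

One satisfying assignment is m = 8, n = 8, k = 5, j = 7, h = 4.
For the less obvious constraints — constraint 1: j - k = 2; constraint 5: m - n = 0; constraint 8: m + h = 12 — and the others hold by inspection.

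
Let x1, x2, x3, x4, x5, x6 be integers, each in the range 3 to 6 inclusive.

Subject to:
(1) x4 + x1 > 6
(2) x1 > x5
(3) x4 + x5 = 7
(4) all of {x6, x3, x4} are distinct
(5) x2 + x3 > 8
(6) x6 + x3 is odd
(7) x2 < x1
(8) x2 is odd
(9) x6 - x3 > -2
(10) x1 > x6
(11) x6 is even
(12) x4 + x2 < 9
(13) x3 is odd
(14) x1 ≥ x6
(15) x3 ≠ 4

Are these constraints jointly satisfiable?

Satisfiable

The assignment x1 = 6, x2 = 5, x3 = 5, x4 = 3, x5 = 4, x6 = 4 works:
  constraint 1 holds since x4 + x1 = 9.
  constraint 3 holds since x4 + x5 = 7.
The rest check out directly.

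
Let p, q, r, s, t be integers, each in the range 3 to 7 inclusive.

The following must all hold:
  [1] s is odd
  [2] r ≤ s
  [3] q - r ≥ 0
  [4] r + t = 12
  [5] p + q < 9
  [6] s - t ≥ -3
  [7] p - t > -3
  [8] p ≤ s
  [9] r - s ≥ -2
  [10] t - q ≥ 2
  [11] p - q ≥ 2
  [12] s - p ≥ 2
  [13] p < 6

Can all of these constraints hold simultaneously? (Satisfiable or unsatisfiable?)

Unsatisfiable

Constraints 3, 9, 11, and 12 give s − p ≥ 2, p − q ≥ 2, q − r ≥ 0, r − s ≥ -2.
Adding all 4 inequalities: the left sides telescope to 0, and the right sides sum to 2 + 2 + 0 + (-2) = 2. So 0 ≥ 2, which is false.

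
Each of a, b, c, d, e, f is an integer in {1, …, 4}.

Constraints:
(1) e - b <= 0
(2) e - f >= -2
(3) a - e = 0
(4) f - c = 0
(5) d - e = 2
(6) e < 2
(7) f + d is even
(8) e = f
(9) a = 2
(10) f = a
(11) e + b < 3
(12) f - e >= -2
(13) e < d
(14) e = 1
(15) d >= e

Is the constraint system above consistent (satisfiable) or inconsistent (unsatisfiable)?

Constraint 14 fixes e = 1 and constraint 9 fixes a = 2. Constraints 8 and 10 give e = f = a, so e = a. But 1 ≠ 2 — contradiction.

Unsatisfiable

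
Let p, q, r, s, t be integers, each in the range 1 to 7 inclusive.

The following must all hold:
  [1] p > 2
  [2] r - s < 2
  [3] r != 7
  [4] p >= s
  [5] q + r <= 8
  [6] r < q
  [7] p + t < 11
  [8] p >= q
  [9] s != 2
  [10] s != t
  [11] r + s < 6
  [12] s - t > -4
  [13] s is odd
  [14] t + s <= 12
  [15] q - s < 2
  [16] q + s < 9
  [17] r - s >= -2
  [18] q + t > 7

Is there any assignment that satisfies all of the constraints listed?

Satisfiable

One satisfying assignment is p = 3, q = 3, r = 2, s = 3, t = 6.
For the less obvious constraints — constraint 2: r - s = -1; constraint 5: q + r = 5; constraint 7: p + t = 9 — and the others hold by inspection.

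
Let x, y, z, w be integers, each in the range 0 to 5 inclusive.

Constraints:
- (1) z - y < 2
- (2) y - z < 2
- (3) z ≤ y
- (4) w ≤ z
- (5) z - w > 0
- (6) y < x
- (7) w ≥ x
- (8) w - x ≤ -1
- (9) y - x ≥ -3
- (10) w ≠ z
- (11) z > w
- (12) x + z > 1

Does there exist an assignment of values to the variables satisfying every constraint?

Constraints 3, 4, 6, and 7 give z ≤ y, y < x, x ≤ w, w ≤ z. Chaining: z ≤ y < x ≤ w ≤ z, which forces z < z — impossible.

Unsatisfiable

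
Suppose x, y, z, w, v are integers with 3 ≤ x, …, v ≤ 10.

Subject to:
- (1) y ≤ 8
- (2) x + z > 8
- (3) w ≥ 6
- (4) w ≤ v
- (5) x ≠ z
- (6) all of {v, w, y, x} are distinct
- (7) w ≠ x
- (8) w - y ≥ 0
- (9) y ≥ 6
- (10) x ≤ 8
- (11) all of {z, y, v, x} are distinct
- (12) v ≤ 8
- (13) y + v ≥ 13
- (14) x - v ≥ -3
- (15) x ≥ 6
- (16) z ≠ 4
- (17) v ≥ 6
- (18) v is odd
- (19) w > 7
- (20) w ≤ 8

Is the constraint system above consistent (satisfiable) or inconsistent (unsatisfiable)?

Unsatisfiable

Constraints 1, 3, 9, 10, 12, 15, 17, and 20 confine each of v, w, y, x to the 3 values {6, …, 8}.
Constraint 6 requires all 4 of them to be distinct, but only 3 values are available — impossible by the pigeonhole principle.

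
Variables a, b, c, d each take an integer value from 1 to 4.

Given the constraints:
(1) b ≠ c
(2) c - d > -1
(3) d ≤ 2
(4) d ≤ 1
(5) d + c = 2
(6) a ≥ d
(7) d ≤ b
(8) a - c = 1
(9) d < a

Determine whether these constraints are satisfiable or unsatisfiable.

Try a = 2, b = 2, c = 1, d = 1.
Check constraint 2: c - d = 0; constraint 5: d + c = 2. The remaining constraints are straightforward to verify.

Satisfiable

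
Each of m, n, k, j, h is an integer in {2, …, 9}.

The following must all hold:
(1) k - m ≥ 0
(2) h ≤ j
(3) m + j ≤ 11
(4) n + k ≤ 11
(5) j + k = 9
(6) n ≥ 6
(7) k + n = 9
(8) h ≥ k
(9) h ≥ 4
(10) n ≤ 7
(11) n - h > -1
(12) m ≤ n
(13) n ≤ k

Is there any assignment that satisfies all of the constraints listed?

Unsatisfiable

From constraints 2 and 9: j ≥ h ≥ 4. From constraints 6 and 13: k ≥ n ≥ 6. Hence j + k ≥ 10. But constraint 5 requires j + k = 9, and 9 < 10. Contradiction.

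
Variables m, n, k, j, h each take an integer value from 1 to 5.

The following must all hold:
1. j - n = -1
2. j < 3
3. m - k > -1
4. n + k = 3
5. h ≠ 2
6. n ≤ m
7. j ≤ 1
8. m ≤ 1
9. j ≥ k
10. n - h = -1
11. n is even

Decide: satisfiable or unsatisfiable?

Unsatisfiable

From constraints 6 and 8: n ≤ m ≤ 1. From constraints 7 and 9: k ≤ j ≤ 1. Hence n + k ≤ 2. But constraint 4 requires n + k = 3, and 3 > 2. Contradiction.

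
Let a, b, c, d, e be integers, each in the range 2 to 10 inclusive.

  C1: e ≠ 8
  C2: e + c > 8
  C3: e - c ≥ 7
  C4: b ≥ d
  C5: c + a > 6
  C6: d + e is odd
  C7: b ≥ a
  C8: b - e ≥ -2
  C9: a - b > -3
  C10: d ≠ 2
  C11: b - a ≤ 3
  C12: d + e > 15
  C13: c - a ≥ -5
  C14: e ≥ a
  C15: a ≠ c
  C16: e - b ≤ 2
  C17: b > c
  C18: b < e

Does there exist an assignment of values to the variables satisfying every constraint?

Satisfiable

Take a = 7, b = 8, c = 2, d = 8, e = 9. Then constraint 2: e + c = 11; constraint 3: e - c = 7; constraint 5: c + a = 9, and every other listed constraint is also met.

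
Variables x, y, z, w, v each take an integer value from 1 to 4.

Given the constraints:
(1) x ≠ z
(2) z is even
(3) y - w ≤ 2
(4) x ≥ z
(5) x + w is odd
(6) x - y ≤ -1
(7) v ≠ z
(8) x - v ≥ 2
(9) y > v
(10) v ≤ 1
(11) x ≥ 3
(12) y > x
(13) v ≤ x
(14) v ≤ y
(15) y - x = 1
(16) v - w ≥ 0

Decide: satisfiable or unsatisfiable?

Constraints 3, 6, 8, and 16 give y − x ≥ 1, x − v ≥ 2, v − w ≥ 0, w − y ≥ -2.
Adding all 4 inequalities: the left sides telescope to 0, and the right sides sum to 1 + 2 + 0 + (-2) = 1. So 0 ≥ 1, which is false.

Unsatisfiable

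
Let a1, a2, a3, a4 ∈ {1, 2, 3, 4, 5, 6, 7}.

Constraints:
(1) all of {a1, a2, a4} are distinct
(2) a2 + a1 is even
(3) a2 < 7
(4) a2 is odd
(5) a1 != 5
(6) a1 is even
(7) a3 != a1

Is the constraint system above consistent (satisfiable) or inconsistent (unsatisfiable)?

Unsatisfiable

Constraint 4 makes a2 odd and constraint 6 makes a1 even, so a2 + a1 must be odd. Constraint 2 says a2 + a1 is even — contradiction.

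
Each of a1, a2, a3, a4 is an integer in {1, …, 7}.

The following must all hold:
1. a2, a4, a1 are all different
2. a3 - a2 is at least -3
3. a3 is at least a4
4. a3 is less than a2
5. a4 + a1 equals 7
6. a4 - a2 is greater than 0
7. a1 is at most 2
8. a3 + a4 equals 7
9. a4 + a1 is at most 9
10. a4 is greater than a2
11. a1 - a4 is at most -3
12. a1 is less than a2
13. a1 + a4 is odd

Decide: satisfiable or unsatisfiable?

Unsatisfiable

Constraints 3, 4, and 6 give a2 < a4, a4 ≤ a3, a3 < a2. Chaining: a2 < a4 ≤ a3 < a2, which forces a2 < a2 — impossible.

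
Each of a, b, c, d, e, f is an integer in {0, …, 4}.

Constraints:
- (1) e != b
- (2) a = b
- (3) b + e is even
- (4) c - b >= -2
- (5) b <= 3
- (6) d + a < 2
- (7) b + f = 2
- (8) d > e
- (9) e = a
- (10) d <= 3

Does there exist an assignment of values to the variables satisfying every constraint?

From constraints 2 and 9, e = a = b, so e = b. But constraint 1 says e ≠ b. Contradiction.

Unsatisfiable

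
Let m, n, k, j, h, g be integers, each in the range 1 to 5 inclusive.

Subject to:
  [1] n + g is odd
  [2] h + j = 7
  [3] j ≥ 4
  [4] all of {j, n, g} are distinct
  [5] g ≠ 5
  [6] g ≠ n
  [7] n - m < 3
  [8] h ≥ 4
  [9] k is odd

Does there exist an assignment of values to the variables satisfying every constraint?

From constraint 8: h ≥ 4. From constraint 3: j ≥ 4. Hence h + j ≥ 8. But constraint 2 requires h + j = 7, and 7 < 8. Contradiction.

Unsatisfiable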